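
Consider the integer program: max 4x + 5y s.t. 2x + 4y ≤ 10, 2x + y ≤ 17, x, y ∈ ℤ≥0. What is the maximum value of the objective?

(x,y)=(5,0): 2·5+4·0=10≤10, 2·5+1·0=10≤17, objective 20.
(x,y)=(4,0): 2·4+4·0=8≤10, 2·4+1·0=8≤17, objective 16.
The best lattice point is (5,0), giving 20.

20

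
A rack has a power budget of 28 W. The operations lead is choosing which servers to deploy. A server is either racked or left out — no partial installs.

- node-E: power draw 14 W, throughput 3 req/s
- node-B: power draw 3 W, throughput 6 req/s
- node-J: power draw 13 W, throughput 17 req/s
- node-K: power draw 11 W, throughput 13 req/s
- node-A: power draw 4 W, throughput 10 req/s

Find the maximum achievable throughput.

40

Allowing fractional choices, the relaxed optimum would be about 42.5, but servers are indivisible.
node-B + node-J + node-A: power draw 3 + 13 + 4 = 20 ≤ 28, throughput 6 + 17 + 10 = 33.
node-B + node-J + node-K: power draw 3 + 13 + 11 = 27 ≤ 28, throughput 6 + 17 + 13 = 36.
node-J + node-K + node-A: power draw 13 + 11 + 4 = 28 ≤ 28, throughput 17 + 13 + 10 = 40.
Best is node-J, node-K, and node-A with total throughput 40.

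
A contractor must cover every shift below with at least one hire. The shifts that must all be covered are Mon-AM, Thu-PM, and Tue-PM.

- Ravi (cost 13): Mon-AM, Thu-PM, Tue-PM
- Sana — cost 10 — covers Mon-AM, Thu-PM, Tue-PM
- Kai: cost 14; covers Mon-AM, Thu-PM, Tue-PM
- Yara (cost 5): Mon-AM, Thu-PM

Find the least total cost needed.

The greedy cost-per-new-shift heuristic would pick Yara and Sana for 15, but a cheaper cover exists.
Sana alone covers Mon-AM, Thu-PM, Tue-PM — every shift.
Total cost: 10.
No cover costs less than 10.

10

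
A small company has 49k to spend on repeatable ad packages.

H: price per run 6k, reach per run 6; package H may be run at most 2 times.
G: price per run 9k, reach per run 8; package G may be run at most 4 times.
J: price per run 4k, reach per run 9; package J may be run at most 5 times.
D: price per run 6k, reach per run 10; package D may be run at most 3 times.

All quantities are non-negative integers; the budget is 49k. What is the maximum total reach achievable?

J has the best ratio (9/4); taking only J gives at most 5×9 = 45 (stopped by the supply cap of 5).
Mixing does better — 1×G, 5×J, and 3×D: price 47 ≤ 49, reach 1·8 + 5·9 + 3·10 = 83.

83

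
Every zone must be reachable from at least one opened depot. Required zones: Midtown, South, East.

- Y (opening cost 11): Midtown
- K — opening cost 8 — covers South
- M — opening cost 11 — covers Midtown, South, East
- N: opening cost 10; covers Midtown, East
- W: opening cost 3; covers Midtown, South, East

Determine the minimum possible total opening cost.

W alone covers Midtown, South, East — every zone.
Total opening cost: 3.
No cover costs less than 3.

3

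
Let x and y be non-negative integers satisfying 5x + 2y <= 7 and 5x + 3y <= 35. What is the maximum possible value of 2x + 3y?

9

(x,y)=(0,3) is feasible, giving 9.
(x,y)=(0,2) is feasible, giving 6.
Maximum is 9 at (x,y)=(0,3).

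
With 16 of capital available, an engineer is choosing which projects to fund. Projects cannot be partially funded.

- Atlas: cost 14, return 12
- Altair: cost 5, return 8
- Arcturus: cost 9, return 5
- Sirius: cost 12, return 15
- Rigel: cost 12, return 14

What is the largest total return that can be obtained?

Take Sirius: cost 12 ≤ 16, return 15.
No other feasible combination does better.

15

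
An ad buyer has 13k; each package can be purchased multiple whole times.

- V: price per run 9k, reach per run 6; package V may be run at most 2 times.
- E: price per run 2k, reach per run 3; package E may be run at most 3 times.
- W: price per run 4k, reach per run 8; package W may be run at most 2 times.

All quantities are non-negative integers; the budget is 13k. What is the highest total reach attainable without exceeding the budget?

22

Take 2×E and 2×W: price 12 ≤ 13, reach 2·3 + 2·8 = 22.
W has the best ratio (8/4) and is taken to its limit of 2; remaining capacity is filled optimally with the others.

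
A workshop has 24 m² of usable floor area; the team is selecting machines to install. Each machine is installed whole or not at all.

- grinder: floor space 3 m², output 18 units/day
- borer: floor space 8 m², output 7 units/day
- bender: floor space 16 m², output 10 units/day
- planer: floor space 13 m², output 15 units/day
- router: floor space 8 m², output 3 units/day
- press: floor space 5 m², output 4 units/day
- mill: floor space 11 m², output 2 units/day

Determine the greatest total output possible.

grinder + planer + press: floor space 3 + 13 + 5 = 21 ≤ 24, output 18 + 15 + 4 = 37.
grinder + borer + planer: floor space 3 + 8 + 13 = 24 ≤ 24, output 18 + 7 + 15 = 40.
grinder + planer + router: floor space 3 + 13 + 8 = 24 ≤ 24, output 18 + 15 + 3 = 36.
Best is grinder, borer, and planer with total output 40.

40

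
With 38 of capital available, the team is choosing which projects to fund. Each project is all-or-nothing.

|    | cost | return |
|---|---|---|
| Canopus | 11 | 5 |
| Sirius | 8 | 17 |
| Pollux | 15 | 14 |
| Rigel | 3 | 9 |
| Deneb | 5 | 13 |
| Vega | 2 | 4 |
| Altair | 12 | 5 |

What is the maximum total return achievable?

Allowing fractional choices, the relaxed optimum would be about 59.3, but projects are indivisible.
Sirius + Pollux + Rigel + Deneb: cost 8 + 15 + 3 + 5 = 31 ≤ 38, return 17 + 14 + 9 + 13 = 53.
Sirius + Pollux + Rigel + Deneb + Vega: cost 8 + 15 + 3 + 5 + 2 = 33 ≤ 38, return 17 + 14 + 9 + 13 + 4 = 57.
Best is Sirius, Pollux, Rigel, Deneb, and Vega with total return 57.

57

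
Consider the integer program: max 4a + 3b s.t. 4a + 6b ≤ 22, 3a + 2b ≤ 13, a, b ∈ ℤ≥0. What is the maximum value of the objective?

(a,b)=(4,0): 4·4+6·0=16≤22, 3·4+2·0=12≤13, objective 16.
(a,b)=(3,1): 4·3+6·1=18≤22, 3·3+2·1=11≤13, objective 15.
(a,b)=(2,2): 4·2+6·2=20≤22, 3·2+2·2=10≤13, objective 14.
No feasible integer point exceeds 16.

16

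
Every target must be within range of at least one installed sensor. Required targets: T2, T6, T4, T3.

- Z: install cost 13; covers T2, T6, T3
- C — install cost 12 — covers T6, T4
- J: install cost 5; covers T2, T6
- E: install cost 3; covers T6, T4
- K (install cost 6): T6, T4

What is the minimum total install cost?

16

The greedy cost-per-new-target heuristic would pick E, J, and Z for 21, but a cheaper cover exists.
Choose Z and E: together they cover T2, T6, T4, T3 — every target.
Total install cost: 13 + 3 = 16.
No cover costs less than 16.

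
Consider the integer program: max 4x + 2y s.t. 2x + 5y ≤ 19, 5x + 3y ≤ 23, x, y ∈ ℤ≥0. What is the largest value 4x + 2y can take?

(x,y)=(4,1): 2·4+5·1=13≤19, 5·4+3·1=23≤23, objective 18.
(x,y)=(4,0): 2·4+5·0=8≤19, 5·4+3·0=20≤23, objective 16.
Maximum is 18 at (x,y)=(4,1).

18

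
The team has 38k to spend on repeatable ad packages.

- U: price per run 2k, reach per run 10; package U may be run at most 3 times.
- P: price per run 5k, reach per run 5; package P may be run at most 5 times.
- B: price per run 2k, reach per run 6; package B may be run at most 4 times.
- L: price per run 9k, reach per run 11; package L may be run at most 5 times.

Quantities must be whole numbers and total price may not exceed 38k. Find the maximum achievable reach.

This is a bounded integer knapsack.
3×U, 1×P, 4×B, and 2×L: price 37 ≤ 38, reach 3·10 + 1·5 + 4·6 + 2·11 = 81.
3×U, 3×P, 4×B, and 1×L: price 38 ≤ 38, reach 3·10 + 3·5 + 4·6 + 1·11 = 80.
Best is 81.

81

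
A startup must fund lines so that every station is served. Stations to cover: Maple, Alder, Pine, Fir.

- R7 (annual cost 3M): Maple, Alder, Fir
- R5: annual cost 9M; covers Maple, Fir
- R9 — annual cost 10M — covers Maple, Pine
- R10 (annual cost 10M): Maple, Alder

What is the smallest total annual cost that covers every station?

13

This is a weighted set-cover instance.
Choose R7 and R9: together they cover Maple, Alder, Pine, Fir — every station.
Total annual cost: 3 + 10 = 13.
No cover costs less than 13.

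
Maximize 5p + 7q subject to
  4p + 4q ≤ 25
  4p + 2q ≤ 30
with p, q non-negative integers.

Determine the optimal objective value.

42

(p,q)=(0,6): 4·0+4·6=24≤25, 4·0+2·6=12≤30, objective 42.
(p,q)=(1,5): 4·1+4·5=24≤25, 4·1+2·5=14≤30, objective 40.
(p,q)=(0,5): 4·0+4·5=20≤25, 4·0+2·5=10≤30, objective 35.
No feasible integer point exceeds 42.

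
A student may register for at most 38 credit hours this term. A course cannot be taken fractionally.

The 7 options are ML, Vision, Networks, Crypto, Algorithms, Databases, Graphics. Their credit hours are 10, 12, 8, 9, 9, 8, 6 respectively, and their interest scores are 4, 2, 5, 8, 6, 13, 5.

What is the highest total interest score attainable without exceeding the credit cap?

32

Allowing fractional choices, the relaxed optimum would be about 35.8, but courses are indivisible.
Crypto + Algorithms + Databases + Graphics: credit hours 9 + 9 + 8 + 6 = 32 ≤ 38, interest score 8 + 6 + 13 + 5 = 32.
Networks + Crypto + Algorithms + Databases: credit hours 8 + 9 + 9 + 8 = 34 ≤ 38, interest score 5 + 8 + 6 + 13 = 32.
The maximum interest score is 32; one optimal choice is Crypto, Algorithms, Databases, and Graphics.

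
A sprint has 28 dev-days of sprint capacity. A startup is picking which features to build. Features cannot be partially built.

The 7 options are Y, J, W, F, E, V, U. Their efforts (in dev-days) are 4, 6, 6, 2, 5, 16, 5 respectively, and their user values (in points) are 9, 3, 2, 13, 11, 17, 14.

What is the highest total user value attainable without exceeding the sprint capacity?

55

Y + F + V + U: effort 4 + 2 + 16 + 5 = 27 ≤ 28, user value 9 + 13 + 17 + 14 = 53.
F + E + V + U: effort 2 + 5 + 16 + 5 = 28 ≤ 28, user value 13 + 11 + 17 + 14 = 55.
Y + J + W + F + E + U: effort 4 + 6 + 6 + 2 + 5 + 5 = 28 ≤ 28, user value 9 + 3 + 2 + 13 + 11 + 14 = 52.
Best is F, E, V, and U with total user value 55.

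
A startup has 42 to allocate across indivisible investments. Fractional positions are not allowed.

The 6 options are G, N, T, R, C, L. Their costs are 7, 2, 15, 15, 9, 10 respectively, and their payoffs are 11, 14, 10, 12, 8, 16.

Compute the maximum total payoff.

53

This is an integer program with binary decision variables.
Take G, N, R, and L: cost 7 + 2 + 15 + 10 = 34 ≤ 42, payoff 11 + 14 + 12 + 16 = 53.
No other feasible combination does better.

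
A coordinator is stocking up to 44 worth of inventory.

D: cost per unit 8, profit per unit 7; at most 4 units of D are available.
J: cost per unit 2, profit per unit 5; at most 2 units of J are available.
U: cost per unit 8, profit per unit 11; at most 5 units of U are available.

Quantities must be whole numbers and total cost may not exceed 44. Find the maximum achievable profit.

This is a bounded integer knapsack.
Take 2×J and 5×U: cost 44 ≤ 44, profit 2·5 + 5·11 = 65.
J has the best ratio (5/2) and is taken to its limit of 2; remaining capacity is filled optimally with the others.

65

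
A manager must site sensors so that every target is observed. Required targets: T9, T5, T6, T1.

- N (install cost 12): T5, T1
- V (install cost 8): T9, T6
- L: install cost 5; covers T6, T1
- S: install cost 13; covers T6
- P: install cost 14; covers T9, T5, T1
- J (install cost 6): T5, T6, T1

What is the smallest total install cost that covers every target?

14

Choose V and J: together they cover T9, T5, T6, T1 — every target.
Total install cost: 8 + 6 = 14.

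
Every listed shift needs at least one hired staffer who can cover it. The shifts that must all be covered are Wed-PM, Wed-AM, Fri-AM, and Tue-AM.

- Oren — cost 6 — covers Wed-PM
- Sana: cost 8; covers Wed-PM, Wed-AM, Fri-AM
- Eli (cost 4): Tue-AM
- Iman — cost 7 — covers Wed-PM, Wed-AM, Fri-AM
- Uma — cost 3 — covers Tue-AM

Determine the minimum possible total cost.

10

This is an integer covering problem.
Choose Iman and Uma: together they cover Wed-PM, Wed-AM, Fri-AM, Tue-AM — every shift.
Total cost: 7 + 3 = 10.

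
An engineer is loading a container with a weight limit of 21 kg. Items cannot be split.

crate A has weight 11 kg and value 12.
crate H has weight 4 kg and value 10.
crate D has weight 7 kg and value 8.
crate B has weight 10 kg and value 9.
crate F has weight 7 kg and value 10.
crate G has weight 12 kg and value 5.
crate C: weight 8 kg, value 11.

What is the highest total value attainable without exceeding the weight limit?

31

crate H + crate D + crate C: weight 4 + 7 + 8 = 19 ≤ 21, value 10 + 8 + 11 = 29.
crate H + crate F + crate C: weight 4 + 7 + 8 = 19 ≤ 21, value 10 + 10 + 11 = 31.
Best is crate H, crate F, and crate C with total value 31.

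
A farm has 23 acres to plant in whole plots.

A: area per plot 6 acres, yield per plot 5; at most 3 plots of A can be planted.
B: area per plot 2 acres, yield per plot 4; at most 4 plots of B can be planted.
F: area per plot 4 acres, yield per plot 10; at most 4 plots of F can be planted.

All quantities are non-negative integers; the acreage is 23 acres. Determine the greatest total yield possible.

52

F has the best ratio (10/4); taking only F gives at most 4×10 = 40 (stopped by the supply cap of 4).
Mixing does better — 3×B and 4×F: area 22 ≤ 23, yield 3·4 + 4·10 = 52.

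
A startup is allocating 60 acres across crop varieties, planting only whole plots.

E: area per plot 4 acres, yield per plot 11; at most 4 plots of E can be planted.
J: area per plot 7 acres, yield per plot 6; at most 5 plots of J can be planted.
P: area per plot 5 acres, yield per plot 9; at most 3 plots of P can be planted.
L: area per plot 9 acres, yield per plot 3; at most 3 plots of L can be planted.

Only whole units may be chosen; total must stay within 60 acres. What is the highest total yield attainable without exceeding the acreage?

E has the best ratio (11/4); taking only E gives at most 4×11 = 44 (stopped by the supply cap of 4).
Mixing does better — 4×E, 4×J, and 3×P: area 59 ≤ 60, yield 4·11 + 4·6 + 3·9 = 95.

95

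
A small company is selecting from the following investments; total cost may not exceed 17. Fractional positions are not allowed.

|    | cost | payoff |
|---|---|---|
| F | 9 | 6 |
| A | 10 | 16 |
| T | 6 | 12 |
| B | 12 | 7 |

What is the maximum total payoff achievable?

Treat it as a binary knapsack problem.
Allowing fractional choices, the relaxed optimum would be about 28.7, but investments are indivisible.
F + T: cost 9 + 6 = 15 ≤ 17, payoff 6 + 12 = 18.
A: cost 10 ≤ 17, payoff 16.
A + T: cost 10 + 6 = 16 ≤ 17, payoff 16 + 12 = 28.
Best is A and T with total payoff 28.

28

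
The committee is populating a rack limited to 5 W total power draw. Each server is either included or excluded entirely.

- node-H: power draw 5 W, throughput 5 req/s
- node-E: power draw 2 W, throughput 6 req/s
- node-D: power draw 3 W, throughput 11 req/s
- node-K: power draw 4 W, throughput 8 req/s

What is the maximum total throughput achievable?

17

node-E + node-D: power draw 2 + 3 = 5 ≤ 5, throughput 6 + 11 = 17.
node-K: power draw 4 ≤ 5, throughput 8.
node-D: power draw 3 ≤ 5, throughput 11.
Best is node-E and node-D with total throughput 17.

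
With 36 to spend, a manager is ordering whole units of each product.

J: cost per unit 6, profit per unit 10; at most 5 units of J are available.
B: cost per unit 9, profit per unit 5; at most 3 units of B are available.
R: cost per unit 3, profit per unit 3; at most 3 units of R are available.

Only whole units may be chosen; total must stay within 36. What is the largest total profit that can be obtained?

J has the best ratio (10/6); taking only J gives at most 5×10 = 50 (stopped by the supply cap of 5).
Mixing does better — 5×J and 2×R: cost 36 ≤ 36, profit 5·10 + 2·3 = 56.

56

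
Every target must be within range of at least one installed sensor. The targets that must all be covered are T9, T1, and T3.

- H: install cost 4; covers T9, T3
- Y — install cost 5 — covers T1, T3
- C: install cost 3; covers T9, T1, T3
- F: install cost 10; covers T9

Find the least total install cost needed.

3

C alone covers T9, T1, T3 — every target.
Total install cost: 3.
No cover costs less than 3.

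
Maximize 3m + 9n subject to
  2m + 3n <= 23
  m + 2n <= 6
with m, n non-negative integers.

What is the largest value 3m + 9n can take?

27

(m,n)=(0,3): 2·0+3·3=9≤23, 1·0+2·3=6≤6, objective 27.
(m,n)=(1,2): 2·1+3·2=8≤23, 1·1+2·2=5≤6, objective 21.
Maximum is 27 at (m,n)=(0,3).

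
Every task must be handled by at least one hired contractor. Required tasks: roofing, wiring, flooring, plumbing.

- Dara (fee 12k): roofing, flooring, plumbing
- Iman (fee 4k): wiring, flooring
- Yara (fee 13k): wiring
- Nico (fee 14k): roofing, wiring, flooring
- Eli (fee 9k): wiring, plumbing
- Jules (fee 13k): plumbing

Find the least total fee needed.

16

Choose Dara and Iman: together they cover roofing, wiring, flooring, plumbing — every task.
Total fee: 12 + 4 = 16.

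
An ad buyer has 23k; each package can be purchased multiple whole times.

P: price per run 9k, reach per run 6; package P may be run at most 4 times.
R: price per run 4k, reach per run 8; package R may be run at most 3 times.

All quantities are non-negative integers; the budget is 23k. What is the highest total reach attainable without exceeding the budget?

30

R has the best ratio (8/4); taking only R gives at most 3×8 = 24 (stopped by the supply cap of 3).
Mixing does better — 1×P and 3×R: price 21 ≤ 23, reach 1·6 + 3·8 = 30.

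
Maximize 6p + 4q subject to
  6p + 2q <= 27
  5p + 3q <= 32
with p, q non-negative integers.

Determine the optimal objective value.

42

Relaxing integrality, the LP optimum is 42.67 at (p,q) = (0, 10.7), which is not an integer point.
(p,q)=(1,9): 6·1+2·9=24≤27, 5·1+3·9=32≤32, objective 42.
(p,q)=(0,10): 6·0+2·10=20≤27, 5·0+3·10=30≤32, objective 40.
(p,q)=(1,8): 6·1+2·8=22≤27, 5·1+3·8=29≤32, objective 38.
(p,q)=(0,9): 6·0+2·9=18≤27, 5·0+3·9=27≤32, objective 36.
The best lattice point is (1,9), giving 42.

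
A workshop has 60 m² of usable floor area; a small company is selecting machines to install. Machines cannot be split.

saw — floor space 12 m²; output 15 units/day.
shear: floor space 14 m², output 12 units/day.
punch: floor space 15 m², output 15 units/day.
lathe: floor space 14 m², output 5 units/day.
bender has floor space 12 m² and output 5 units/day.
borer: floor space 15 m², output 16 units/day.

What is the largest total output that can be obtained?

Allowing fractional choices, the relaxed optimum would be about 59.7, but machines are indivisible.
saw + shear + punch + borer: floor space 12 + 14 + 15 + 15 = 56 ≤ 60, output 15 + 12 + 15 + 16 = 58.
saw + punch + bender + borer: floor space 12 + 15 + 12 + 15 = 54 ≤ 60, output 15 + 15 + 5 + 16 = 51.
Best is saw, shear, punch, and borer with total output 58.

58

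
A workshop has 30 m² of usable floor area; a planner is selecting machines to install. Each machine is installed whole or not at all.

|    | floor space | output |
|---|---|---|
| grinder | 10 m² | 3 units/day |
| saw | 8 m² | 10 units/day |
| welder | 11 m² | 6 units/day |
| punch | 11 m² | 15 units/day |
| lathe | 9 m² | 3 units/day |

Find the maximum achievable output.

saw + welder + punch: floor space 8 + 11 + 11 = 30 ≤ 30, output 10 + 6 + 15 = 31.
grinder + saw + punch: floor space 10 + 8 + 11 = 29 ≤ 30, output 3 + 10 + 15 = 28.
saw + punch + lathe: floor space 8 + 11 + 9 = 28 ≤ 30, output 10 + 15 + 3 = 28.
Best is saw, welder, and punch with total output 31.

31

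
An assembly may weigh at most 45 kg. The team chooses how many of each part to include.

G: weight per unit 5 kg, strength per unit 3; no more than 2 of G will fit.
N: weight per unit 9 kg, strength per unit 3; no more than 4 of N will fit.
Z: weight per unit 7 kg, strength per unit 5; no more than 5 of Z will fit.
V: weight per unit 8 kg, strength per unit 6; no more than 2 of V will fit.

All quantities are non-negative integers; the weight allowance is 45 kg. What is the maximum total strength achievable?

32

4×Z and 2×V: weight 44 ≤ 45, strength 4·5 + 2·6 = 32.
5×Z and 1×V: weight 43 ≤ 45, strength 5·5 + 1·6 = 31.
Best is 32.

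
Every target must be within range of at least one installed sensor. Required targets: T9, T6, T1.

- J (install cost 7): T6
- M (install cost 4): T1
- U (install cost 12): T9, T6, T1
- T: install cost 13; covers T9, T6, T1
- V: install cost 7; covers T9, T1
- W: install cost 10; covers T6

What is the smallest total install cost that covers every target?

12

The greedy cost-per-new-target heuristic would pick V and J for 14, but a cheaper cover exists.
U alone covers T9, T6, T1 — every target.
Total install cost: 12.
No cover costs less than 12.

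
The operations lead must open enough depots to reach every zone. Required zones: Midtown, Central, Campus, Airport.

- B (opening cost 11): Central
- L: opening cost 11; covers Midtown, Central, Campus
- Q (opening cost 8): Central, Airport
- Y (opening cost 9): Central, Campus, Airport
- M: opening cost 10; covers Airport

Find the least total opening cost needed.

This is an integer covering problem.
The greedy cost-per-new-zone heuristic would pick Y and L for 20, but a cheaper cover exists.
Choose L and Q: together they cover Midtown, Central, Campus, Airport — every zone.
Total opening cost: 11 + 8 = 19.
No cover costs less than 19.

19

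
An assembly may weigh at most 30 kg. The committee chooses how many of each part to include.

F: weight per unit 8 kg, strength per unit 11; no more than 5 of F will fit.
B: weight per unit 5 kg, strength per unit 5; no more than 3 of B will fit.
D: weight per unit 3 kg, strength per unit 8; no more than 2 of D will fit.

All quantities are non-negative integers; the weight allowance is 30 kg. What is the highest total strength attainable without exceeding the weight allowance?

This is a bounded integer knapsack.
D has the best ratio (8/3); taking only D gives at most 2×8 = 16 (stopped by the supply cap of 2).
Mixing does better — 3×F and 2×D: weight 30 ≤ 30, strength 3·11 + 2·8 = 49.

49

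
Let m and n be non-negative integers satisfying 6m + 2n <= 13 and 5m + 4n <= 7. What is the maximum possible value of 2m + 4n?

4

Relaxing integrality, the LP optimum is 7.00 at (m,n) = (0, 1.75), which is not an integer point.
(m,n)=(0,1): 6·0+2·1=2≤13, 5·0+4·1=4≤7, objective 4.
(m,n)=(1,0): 6·1+2·0=6≤13, 5·1+4·0=5≤7, objective 2.
(m,n)=(0,0): 6·0+2·0=0≤13, 5·0+4·0=0≤7, objective 0.
No feasible integer point exceeds 4.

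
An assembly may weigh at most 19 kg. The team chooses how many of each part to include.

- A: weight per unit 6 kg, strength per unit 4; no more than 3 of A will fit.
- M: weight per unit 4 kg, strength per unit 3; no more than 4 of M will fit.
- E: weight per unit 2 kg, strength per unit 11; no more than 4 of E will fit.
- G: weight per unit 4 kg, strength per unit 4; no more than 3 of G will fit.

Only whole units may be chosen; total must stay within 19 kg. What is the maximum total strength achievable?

This is a bounded integer knapsack.
E has the best ratio (11/2); taking only E gives at most 4×11 = 44 (stopped by the supply cap of 4).
Mixing does better — 4×E and 2×G: weight 16 ≤ 19, strength 4·11 + 2·4 = 52.

52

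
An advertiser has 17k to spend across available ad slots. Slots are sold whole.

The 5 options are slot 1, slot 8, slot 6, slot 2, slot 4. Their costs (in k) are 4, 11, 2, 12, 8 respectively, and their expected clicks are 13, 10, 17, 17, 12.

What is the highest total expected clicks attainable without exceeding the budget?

42

Allowing fractional choices, the relaxed optimum would be about 46.2, but ad slots are indivisible.
slot 1 + slot 6 + slot 4: cost 4 + 2 + 8 = 14 ≤ 17, expected clicks 13 + 17 + 12 = 42.
slot 1 + slot 8 + slot 6: cost 4 + 11 + 2 = 17 ≤ 17, expected clicks 13 + 10 + 17 = 40.
slot 6 + slot 2: cost 2 + 12 = 14 ≤ 17, expected clicks 17 + 17 = 34.
Best is slot 1, slot 6, and slot 4 with total expected clicks 42.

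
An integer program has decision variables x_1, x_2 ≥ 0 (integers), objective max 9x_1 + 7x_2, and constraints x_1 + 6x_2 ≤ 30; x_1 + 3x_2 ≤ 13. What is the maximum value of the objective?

(x_1,x_2)=(13,0): 1·13+6·0=13≤30, 1·13+3·0=13≤13, objective 117.
(x_1,x_2)=(12,0): 1·12+6·0=12≤30, 1·12+3·0=12≤13, objective 108.
Maximum is 117 at (x_1,x_2)=(13,0).

117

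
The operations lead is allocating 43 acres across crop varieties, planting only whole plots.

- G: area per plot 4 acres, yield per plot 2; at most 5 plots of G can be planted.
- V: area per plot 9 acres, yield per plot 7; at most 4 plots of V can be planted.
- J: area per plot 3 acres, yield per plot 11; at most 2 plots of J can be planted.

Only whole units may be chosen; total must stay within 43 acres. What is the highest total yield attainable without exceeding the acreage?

J has the best ratio (11/3); taking only J gives at most 2×11 = 22 (stopped by the supply cap of 2).
Mixing does better — 4×V and 2×J: area 42 ≤ 43, yield 4·7 + 2·11 = 50.

50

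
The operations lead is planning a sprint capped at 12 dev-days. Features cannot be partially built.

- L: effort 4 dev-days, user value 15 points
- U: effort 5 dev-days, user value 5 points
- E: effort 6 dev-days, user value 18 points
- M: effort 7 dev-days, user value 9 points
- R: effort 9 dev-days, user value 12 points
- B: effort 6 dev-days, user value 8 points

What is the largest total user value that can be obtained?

33

Allowing fractional choices, the relaxed optimum would be about 35.7, but features are indivisible.
L + E: effort 4 + 6 = 10 ≤ 12, user value 15 + 18 = 33.
E + B: effort 6 + 6 = 12 ≤ 12, user value 18 + 8 = 26.
L + M: effort 4 + 7 = 11 ≤ 12, user value 15 + 9 = 24.
Best is L and E with total user value 33.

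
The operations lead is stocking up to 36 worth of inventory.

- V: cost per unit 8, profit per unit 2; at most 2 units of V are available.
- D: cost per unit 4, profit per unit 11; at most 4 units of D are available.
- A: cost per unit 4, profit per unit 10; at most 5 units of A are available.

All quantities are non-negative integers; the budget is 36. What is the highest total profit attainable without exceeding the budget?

4×D and 4×A: cost 32 ≤ 36, profit 4·11 + 4·10 = 84.
4×D and 5×A: cost 36 ≤ 36, profit 4·11 + 5·10 = 94.
Best is 94.

94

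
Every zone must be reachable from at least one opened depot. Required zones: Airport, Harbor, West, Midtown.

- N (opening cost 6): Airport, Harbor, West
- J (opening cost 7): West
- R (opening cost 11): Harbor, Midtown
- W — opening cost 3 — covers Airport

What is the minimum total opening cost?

Choose N and R: together they cover Airport, Harbor, West, Midtown — every zone.
Total opening cost: 6 + 11 = 17.

17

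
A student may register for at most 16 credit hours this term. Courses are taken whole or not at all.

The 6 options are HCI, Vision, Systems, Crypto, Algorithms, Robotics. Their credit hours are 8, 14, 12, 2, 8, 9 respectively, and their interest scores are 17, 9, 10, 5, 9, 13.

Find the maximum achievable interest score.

26

HCI + Crypto: credit hours 8 + 2 = 10 ≤ 16, interest score 17 + 5 = 22.
Crypto + Robotics: credit hours 2 + 9 = 11 ≤ 16, interest score 5 + 13 = 18.
HCI + Algorithms: credit hours 8 + 8 = 16 ≤ 16, interest score 17 + 9 = 26.
Best is HCI and Algorithms with total interest score 26.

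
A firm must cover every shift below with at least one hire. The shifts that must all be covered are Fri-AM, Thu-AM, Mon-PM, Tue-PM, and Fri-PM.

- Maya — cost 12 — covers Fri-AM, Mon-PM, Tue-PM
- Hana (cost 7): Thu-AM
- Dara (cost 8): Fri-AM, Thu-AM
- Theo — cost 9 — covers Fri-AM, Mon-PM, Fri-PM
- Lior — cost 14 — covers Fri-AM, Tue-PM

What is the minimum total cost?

Choose Maya, Hana, and Theo: together they cover Fri-AM, Thu-AM, Mon-PM, Tue-PM, Fri-PM — every shift.
Total cost: 12 + 7 + 9 = 28.
No cover costs less than 28.

28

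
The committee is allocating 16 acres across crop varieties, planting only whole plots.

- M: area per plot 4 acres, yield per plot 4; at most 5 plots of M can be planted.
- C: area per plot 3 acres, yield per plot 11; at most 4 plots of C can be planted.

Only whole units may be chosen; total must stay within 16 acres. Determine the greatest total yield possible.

48

This is a bounded integer knapsack.
C has the best ratio (11/3); taking only C gives at most 4×11 = 44 (stopped by the supply cap of 4).
Mixing does better — 1×M and 4×C: area 16 ≤ 16, yield 1·4 + 4·11 = 48.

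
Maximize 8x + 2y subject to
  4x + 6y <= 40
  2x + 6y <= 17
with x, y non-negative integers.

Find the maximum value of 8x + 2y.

(x,y)=(8,0): 4·8+6·0=32≤40, 2·8+6·0=16≤17, objective 64.
(x,y)=(7,0): 4·7+6·0=28≤40, 2·7+6·0=14≤17, objective 56.
No feasible integer point exceeds 64.

64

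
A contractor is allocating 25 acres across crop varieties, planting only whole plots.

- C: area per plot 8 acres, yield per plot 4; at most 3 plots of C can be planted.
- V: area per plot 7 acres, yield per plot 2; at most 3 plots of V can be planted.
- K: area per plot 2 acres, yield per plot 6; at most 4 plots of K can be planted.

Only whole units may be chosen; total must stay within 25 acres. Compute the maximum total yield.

Take 2×C and 4×K: area 24 ≤ 25, yield 2·4 + 4·6 = 32.
K has the best ratio (6/2) and is taken to its limit of 4; remaining capacity is filled optimally with the others.

32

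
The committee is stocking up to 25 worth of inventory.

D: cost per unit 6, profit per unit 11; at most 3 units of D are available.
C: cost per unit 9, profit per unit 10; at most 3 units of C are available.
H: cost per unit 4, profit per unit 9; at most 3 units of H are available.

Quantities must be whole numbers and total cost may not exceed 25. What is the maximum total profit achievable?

49

H has the best ratio (9/4); taking only H gives at most 3×9 = 27 (stopped by the supply cap of 3).
Mixing does better — 2×D and 3×H: cost 24 ≤ 25, profit 2·11 + 3·9 = 49.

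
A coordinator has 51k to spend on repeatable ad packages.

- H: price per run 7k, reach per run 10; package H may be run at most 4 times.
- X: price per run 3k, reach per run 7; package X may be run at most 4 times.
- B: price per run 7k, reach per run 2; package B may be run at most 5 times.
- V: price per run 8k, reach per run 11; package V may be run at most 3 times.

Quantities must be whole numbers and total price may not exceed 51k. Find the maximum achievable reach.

3×H, 4×X, and 2×V: price 49 ≤ 51, reach 3·10 + 4·7 + 2·11 = 80.
2×H, 4×X, and 3×V: price 50 ≤ 51, reach 2·10 + 4·7 + 3·11 = 81.
Best is 81.

81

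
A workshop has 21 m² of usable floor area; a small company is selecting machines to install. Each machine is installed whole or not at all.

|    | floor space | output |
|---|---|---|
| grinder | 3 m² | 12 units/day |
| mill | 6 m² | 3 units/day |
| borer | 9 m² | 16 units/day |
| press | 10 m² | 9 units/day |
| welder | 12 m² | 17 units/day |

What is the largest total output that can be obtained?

33

This is a 0-1 knapsack instance.
Allowing fractional choices, the relaxed optimum would be about 40.8, but machines are indivisible.
borer + welder: floor space 9 + 12 = 21 ≤ 21, output 16 + 17 = 33.
grinder + mill + welder: floor space 3 + 6 + 12 = 21 ≤ 21, output 12 + 3 + 17 = 32.
grinder + mill + borer: floor space 3 + 6 + 9 = 18 ≤ 21, output 12 + 3 + 16 = 31.
Best is borer and welder with total output 33.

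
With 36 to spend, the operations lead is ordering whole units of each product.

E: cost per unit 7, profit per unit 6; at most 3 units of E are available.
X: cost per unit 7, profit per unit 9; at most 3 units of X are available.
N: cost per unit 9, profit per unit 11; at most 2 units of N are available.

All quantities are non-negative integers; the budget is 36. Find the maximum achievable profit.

This is a bounded integer knapsack.
2×E and 3×X: cost 35 ≤ 36, profit 2·6 + 3·9 = 39.
2×X and 2×N: cost 32 ≤ 36, profit 2·9 + 2·11 = 40.
Best is 40.

40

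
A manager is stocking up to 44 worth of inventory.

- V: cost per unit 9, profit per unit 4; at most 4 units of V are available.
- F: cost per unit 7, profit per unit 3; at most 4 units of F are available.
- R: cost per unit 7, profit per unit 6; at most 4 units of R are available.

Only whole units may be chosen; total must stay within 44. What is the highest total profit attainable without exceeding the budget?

1×V, 1×F, and 4×R: cost 44 ≤ 44, profit 1·4 + 1·3 + 4·6 = 31.
2×F and 4×R: cost 42 ≤ 44, profit 2·3 + 4·6 = 30.
Best is 31.

31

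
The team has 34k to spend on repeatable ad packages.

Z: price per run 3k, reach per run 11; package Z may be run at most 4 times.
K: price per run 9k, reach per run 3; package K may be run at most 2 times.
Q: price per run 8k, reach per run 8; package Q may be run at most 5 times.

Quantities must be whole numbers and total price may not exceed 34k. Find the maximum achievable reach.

60

Z has the best ratio (11/3); taking only Z gives at most 4×11 = 44 (stopped by the supply cap of 4).
Mixing does better — 4×Z and 2×Q: price 28 ≤ 34, reach 4·11 + 2·8 = 60.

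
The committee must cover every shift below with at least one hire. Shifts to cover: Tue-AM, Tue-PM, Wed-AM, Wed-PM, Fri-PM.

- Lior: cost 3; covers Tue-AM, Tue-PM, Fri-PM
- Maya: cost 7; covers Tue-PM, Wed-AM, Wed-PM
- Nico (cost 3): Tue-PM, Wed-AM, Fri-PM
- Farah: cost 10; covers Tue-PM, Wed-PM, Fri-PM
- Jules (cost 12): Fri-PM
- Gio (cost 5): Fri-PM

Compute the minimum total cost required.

The greedy cost-per-new-shift heuristic would pick Lior, Nico, and Maya for 13, but a cheaper cover exists.
Choose Lior and Maya: together they cover Tue-AM, Tue-PM, Wed-AM, Wed-PM, Fri-PM — every shift.
Total cost: 3 + 7 = 10.
No cover costs less than 10.

10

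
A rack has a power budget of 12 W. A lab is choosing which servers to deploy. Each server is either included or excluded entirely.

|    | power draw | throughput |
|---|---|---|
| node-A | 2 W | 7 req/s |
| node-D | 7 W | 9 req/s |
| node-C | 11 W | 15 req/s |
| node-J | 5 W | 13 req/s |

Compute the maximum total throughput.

node-D + node-J: power draw 7 + 5 = 12 ≤ 12, throughput 9 + 13 = 22.
node-A + node-J: power draw 2 + 5 = 7 ≤ 12, throughput 7 + 13 = 20.
Best is node-D and node-J with total throughput 22.

22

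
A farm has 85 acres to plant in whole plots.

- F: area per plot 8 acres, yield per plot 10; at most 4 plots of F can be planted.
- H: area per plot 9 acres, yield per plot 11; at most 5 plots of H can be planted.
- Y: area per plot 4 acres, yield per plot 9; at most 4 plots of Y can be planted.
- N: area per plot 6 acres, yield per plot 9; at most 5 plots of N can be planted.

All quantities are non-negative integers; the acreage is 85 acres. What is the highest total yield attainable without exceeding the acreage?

This is a bounded integer knapsack.
Y has the best ratio (9/4); taking only Y gives at most 4×9 = 36 (stopped by the supply cap of 4).
Mixing does better — 5×H, 4×Y, and 4×N: area 85 ≤ 85, yield 5·11 + 4·9 + 4·9 = 127.

127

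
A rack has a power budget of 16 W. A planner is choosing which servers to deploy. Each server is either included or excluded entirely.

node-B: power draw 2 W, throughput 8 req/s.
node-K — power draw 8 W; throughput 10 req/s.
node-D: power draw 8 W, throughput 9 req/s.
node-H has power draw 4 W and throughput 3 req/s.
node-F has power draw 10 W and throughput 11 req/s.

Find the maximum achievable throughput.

22

node-B + node-K + node-H: power draw 2 + 8 + 4 = 14 ≤ 16, throughput 8 + 10 + 3 = 21.
node-B + node-H + node-F: power draw 2 + 4 + 10 = 16 ≤ 16, throughput 8 + 3 + 11 = 22.
node-B + node-D + node-H: power draw 2 + 8 + 4 = 14 ≤ 16, throughput 8 + 9 + 3 = 20.
Best is node-B, node-H, and node-F with total throughput 22.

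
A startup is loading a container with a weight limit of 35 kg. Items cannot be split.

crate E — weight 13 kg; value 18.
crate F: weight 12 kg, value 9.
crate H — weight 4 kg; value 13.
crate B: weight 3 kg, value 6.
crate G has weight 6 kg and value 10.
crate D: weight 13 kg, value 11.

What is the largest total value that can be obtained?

50

This is an integer program with binary decision variables.
crate E + crate H + crate B + crate D: weight 13 + 4 + 3 + 13 = 33 ≤ 35, value 18 + 13 + 6 + 11 = 48.
crate E + crate F + crate H + crate G: weight 13 + 12 + 4 + 6 = 35 ≤ 35, value 18 + 9 + 13 + 10 = 50.
crate E + crate H + crate B + crate G: weight 13 + 4 + 3 + 6 = 26 ≤ 35, value 18 + 13 + 6 + 10 = 47.
Best is crate E, crate F, crate H, and crate G with total value 50.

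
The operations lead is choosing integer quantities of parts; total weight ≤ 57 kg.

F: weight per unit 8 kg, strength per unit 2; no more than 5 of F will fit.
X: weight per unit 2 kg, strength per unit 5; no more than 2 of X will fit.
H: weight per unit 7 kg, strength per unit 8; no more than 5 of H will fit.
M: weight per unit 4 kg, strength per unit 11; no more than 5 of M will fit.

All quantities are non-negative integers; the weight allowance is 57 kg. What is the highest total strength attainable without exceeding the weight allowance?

This is a bounded integer knapsack.
M has the best ratio (11/4); taking only M gives at most 5×11 = 55 (stopped by the supply cap of 5).
Mixing does better — 1×X, 5×H, and 5×M: weight 57 ≤ 57, strength 1·5 + 5·8 + 5·11 = 100.

100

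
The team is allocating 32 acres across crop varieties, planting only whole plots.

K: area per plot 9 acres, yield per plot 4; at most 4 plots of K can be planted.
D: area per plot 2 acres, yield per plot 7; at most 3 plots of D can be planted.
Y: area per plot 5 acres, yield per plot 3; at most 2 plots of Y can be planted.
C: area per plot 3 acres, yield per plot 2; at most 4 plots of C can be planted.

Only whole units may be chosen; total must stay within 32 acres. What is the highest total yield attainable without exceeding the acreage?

1×K, 3×D, 1×Y, and 4×C: area 32 ≤ 32, yield 1·4 + 3·7 + 1·3 + 4·2 = 36.
3×D, 2×Y, and 4×C: area 28 ≤ 32, yield 3·7 + 2·3 + 4·2 = 35.
Best is 36.

36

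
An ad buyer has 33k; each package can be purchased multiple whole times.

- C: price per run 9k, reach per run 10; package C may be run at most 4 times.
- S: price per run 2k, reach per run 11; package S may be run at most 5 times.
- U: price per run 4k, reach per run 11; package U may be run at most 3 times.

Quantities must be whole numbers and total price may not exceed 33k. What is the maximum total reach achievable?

98

1×C, 5×S, and 3×U: price 31 ≤ 33, reach 1·10 + 5·11 + 3·11 = 98.
5×S and 3×U: price 22 ≤ 33, reach 5·11 + 3·11 = 88.
Best is 98.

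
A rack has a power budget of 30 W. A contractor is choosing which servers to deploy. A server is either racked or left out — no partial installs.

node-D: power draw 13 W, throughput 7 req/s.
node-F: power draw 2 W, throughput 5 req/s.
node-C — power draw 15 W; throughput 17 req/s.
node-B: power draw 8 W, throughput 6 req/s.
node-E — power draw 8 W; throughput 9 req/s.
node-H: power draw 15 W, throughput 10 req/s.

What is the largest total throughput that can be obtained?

Take node-F, node-C, and node-E: power draw 2 + 15 + 8 = 25 ≤ 30, throughput 5 + 17 + 9 = 31.
No other feasible combination does better.

31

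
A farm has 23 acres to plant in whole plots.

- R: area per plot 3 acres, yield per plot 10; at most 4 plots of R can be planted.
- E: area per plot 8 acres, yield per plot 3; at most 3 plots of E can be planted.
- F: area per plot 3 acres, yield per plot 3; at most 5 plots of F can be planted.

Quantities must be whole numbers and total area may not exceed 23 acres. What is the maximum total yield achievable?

This is a bounded integer knapsack.
R has the best ratio (10/3); taking only R gives at most 4×10 = 40 (stopped by the supply cap of 4).
Mixing does better — 4×R and 3×F: area 21 ≤ 23, yield 4·10 + 3·3 = 49.

49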